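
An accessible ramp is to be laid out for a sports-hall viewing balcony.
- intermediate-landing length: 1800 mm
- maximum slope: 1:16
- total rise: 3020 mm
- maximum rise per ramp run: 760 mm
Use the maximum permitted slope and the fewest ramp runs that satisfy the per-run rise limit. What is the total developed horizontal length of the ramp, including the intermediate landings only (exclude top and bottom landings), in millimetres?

53720 mm

At most 760 each: 3020/760 = 3.97, giving 4 ramp runs. That means 3 intermediate landings.
Horizontal run for 3020 mm of rise at 1:16 is 3020 × 16 = 48320 mm.
Intermediate landings: 3 × 1800 = 5400 mm.
Total developed length = 48320 + 5400 = 53720 mm.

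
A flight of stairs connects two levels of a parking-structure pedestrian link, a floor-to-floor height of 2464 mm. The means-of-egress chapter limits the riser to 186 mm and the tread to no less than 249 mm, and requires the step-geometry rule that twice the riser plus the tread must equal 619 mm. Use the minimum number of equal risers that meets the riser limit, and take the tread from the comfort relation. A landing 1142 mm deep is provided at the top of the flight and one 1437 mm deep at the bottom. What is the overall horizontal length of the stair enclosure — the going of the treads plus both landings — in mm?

At most 186 each: 2464/186 = 13.25, giving 14 risers.
R = 2464 ÷ 14 = 176 mm.
T = 619 − 2·176 = 267 mm, which satisfies the 249 mm minimum.
Going = (14 − 1) × 267 = 3471 mm.
Add landings: 3471 + 1142 + 1437 = 6050 mm.

6050 mm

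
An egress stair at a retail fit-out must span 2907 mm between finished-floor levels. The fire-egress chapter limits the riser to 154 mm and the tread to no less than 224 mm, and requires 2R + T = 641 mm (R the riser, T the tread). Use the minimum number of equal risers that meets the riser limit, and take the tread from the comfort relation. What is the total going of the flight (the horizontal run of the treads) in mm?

6030 mm

2907 / 154 = 18.877 → round up to 19 risers.
Riser R = 2907 / 19 = 153 mm, within the 154 mm limit.
Tread T = 641 − 2 × 153 = 335 mm (≥ 224 mm).
Going = (19 − 1) × 335 = 6030 mm.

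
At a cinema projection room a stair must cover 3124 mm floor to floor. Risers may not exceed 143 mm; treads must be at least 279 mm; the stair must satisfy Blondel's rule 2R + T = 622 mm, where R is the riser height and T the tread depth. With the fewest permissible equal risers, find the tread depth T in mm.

At most 143 each: 3124/143 = 21.85, giving 22 risers.
Riser R = 3124 / 22 = 142 mm, within the 143 mm limit.
From 2R + T = 622: T = 622 − 284 = 338 mm.

338 mm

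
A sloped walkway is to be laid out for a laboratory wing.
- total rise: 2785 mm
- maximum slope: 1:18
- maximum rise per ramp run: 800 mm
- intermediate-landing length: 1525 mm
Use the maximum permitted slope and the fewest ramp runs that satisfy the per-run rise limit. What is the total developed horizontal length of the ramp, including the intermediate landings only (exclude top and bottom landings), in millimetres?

54705 mm

At most 800 each: 2785/800 = 3.48, giving 4 ramp runs. That means 3 intermediate landings.
Horizontal run for 2785 mm of rise at 1:18 is 2785 × 18 = 50130 mm.
3 intermediate landings contribute 3 × 1525 = 4575 mm.
Total developed length = 50130 + 4575 = 54705 mm.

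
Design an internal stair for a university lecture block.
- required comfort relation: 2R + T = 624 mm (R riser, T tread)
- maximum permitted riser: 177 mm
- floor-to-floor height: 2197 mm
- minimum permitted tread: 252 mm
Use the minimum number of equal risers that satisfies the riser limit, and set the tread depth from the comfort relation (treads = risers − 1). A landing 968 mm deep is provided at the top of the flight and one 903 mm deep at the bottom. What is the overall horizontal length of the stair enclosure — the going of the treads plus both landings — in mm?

5303 mm

At most 177 each: 2197/177 = 12.41, giving 13 risers.
Riser R = 2197 / 13 = 169 mm, within the 177 mm limit.
Tread T = 624 − 2 × 169 = 286 mm (≥ 252 mm).
Treads = 13 − 1 = 12; going = 12 × 286 = 3432 mm.
Add landings: 3432 + 968 + 903 = 5303 mm.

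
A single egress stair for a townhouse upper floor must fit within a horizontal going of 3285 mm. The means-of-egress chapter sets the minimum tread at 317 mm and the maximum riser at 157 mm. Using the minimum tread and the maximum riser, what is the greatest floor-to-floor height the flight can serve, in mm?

Treads that fit: ⌊3285 / 317⌋ = 10.
Risers = treads + 1 = 11.
Maximum height = 11 × 157 = 1727 mm.

1727 mm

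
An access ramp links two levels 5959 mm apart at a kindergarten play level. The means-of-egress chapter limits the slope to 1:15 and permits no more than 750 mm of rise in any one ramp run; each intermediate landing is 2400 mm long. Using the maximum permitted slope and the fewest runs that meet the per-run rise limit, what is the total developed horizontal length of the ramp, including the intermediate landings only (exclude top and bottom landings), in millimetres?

106185 mm

5959 / 750 = 7.945 → round up to 8 ramp runs. That means 7 intermediate landings.
Horizontal run for 5959 mm of rise at 1:15 is 5959 × 15 = 89385 mm.
7 intermediate landings contribute 7 × 2400 = 16800 mm.
Developed length = 89385 + 16800 = 106185 mm.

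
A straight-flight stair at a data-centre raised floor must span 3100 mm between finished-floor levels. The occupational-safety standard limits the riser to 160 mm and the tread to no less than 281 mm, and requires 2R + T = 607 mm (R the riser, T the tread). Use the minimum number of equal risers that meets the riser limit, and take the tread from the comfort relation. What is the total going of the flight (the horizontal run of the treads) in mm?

5643 mm

3100 / 160 = 19.375 → round up to 20 risers.
Each riser is 3100/20 = 155 mm (≤ 160 mm).
T = 607 − 2·155 = 297 mm, which satisfies the 281 mm minimum.
20 risers give 19 treads; going = 19 × 297 = 5643 mm.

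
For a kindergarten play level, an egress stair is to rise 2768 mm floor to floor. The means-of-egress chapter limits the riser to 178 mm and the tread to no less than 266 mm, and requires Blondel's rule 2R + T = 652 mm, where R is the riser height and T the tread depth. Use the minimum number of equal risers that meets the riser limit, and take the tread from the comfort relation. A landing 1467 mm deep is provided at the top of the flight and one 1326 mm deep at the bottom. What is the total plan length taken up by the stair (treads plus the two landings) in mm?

7383 mm

2768 / 178 = 15.55, so 16 risers are needed.
Each riser is 2768/16 = 173 mm (≤ 178 mm).
From 2R + T = 652: T = 652 − 346 = 306 mm.
Treads = 16 − 1 = 15; going = 15 × 306 = 4590 mm.
Enclosure = 4590 + 1467 + 1326 = 7383 mm.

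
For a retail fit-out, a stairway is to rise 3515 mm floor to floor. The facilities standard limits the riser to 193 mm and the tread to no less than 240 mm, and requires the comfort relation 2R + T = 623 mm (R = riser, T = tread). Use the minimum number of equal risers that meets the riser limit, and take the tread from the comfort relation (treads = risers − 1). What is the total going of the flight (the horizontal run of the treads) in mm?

4554 mm

3515 / 193 = 18.21, so 19 risers are needed.
Each riser is 3515/19 = 185 mm (≤ 193 mm).
T = 623 − 2·185 = 253 mm, which satisfies the 240 mm minimum.
19 risers give 18 treads; going = 18 × 253 = 4554 mm.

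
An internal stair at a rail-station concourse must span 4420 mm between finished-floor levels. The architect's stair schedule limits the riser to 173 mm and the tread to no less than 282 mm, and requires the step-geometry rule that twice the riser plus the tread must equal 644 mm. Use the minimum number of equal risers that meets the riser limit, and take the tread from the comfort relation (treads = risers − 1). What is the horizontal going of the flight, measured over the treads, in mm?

⌈4420/173⌉ = 26 risers.
Each riser is 4420/26 = 170 mm (≤ 173 mm).
Tread T = 644 − 2 × 170 = 304 mm (≥ 282 mm).
Treads = 26 − 1 = 25; going = 25 × 304 = 7600 mm.

7600 mm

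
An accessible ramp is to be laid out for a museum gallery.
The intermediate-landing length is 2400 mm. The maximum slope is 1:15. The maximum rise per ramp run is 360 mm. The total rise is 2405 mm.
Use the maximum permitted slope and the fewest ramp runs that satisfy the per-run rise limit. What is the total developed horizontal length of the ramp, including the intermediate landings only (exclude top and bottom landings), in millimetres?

50475 mm

2405 / 360 = 6.68, so 7 ramp runs are needed. That means 6 intermediate landings.
Horizontal run for 2405 mm of rise at 1:15 is 2405 × 15 = 36075 mm.
6 intermediate landings contribute 6 × 2400 = 14400 mm.
Total developed length = 36075 + 14400 = 50475 mm.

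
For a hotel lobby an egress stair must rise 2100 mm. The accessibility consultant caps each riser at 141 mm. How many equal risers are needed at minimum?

15 risers

At most 141 each: 2100/141 = 14.89, giving 15 risers.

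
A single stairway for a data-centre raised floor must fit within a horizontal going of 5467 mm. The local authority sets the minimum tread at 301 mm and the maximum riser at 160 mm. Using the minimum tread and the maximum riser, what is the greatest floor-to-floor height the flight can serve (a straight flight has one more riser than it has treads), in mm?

3040 mm

Treads that fit: ⌊5467 / 301⌋ = 18.
Risers = treads + 1 = 19.
Maximum height = 19 × 160 = 3040 mm.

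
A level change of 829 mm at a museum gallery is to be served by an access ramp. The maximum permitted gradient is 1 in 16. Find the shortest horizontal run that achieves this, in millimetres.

Run = rise × 16 = 829 × 16 = 13264 mm.

13264 mm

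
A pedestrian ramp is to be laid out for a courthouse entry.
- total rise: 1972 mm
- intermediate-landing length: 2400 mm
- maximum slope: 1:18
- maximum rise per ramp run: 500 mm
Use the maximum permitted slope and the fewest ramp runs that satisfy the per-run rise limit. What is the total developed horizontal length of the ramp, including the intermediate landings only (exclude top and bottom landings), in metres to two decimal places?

At most 500 each: 1972/500 = 3.94, giving 4 ramp runs. That means 3 intermediate landings.
Horizontal run for 1972 mm of rise at 1:18 is 1972 × 18 = 35496 mm.
3 intermediate landings contribute 3 × 2400 = 7200 mm.
Developed length = 35496 + 7200 = 42696 mm.
= 42.70 m.

42.70 m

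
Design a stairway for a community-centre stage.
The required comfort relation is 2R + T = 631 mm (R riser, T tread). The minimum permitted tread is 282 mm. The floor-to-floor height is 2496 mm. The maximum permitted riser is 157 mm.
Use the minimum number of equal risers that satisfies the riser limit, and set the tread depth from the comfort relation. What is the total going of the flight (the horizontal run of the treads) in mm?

2496 / 157 = 15.90, so 16 risers are needed.
Each riser is 2496/16 = 156 mm (≤ 157 mm).
From 2R + T = 631: T = 631 − 312 = 319 mm.
16 risers give 15 treads; going = 15 × 319 = 4785 mm.

4785 mm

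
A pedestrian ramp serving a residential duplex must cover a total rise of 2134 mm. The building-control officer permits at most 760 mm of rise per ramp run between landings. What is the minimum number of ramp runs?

3 runs

⌈2134/760⌉ = 3 ramp runs.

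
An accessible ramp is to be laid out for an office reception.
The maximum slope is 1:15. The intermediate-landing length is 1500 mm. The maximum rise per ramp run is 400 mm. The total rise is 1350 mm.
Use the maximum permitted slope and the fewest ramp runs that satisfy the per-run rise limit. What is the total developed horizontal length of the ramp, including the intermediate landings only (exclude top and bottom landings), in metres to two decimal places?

1350 / 400 = 3.38, so 4 ramp runs are needed. That means 3 intermediate landings.
Ramp run (horizontal) at 1:15: 1350 × 15 = 20250 mm.
Intermediate landings: 3 × 1500 = 4500 mm.
Total developed length = 20250 + 4500 = 24750 mm.
= 24.75 m.

24.75 m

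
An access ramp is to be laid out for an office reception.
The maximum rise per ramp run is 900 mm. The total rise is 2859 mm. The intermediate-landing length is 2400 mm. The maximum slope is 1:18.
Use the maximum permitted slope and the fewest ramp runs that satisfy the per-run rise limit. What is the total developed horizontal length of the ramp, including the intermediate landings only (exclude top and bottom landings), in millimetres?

⌈2859/900⌉ = 4 ramp runs. That means 3 intermediate landings.
Ramp run (horizontal) at 1:18: 2859 × 18 = 51462 mm.
Intermediate landings: 3 × 2400 = 7200 mm.
Developed length = 51462 + 7200 = 58662 mm.

58662 mm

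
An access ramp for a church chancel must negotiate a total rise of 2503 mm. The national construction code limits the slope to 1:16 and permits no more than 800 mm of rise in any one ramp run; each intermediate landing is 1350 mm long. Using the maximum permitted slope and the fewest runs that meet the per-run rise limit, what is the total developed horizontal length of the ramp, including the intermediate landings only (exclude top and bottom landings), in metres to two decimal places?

⌈2503/800⌉ = 4 ramp runs. That means 3 intermediate landings.
Horizontal run for 2503 mm of rise at 1:16 is 2503 × 16 = 40048 mm.
Intermediate landings: 3 × 1350 = 4050 mm.
Total developed length = 40048 + 4050 = 44098 mm.
= 44.10 m.

44.10 m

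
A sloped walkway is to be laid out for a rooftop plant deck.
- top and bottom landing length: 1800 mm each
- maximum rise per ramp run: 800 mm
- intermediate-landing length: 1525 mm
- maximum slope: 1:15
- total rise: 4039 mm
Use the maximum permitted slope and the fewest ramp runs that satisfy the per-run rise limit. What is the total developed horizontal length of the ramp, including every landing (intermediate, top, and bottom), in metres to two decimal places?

71.81 m

4039 / 800 = 5.049 → round up to 6 ramp runs. That means 5 intermediate landings.
Ramp run (horizontal) at 1:15: 4039 × 15 = 60585 mm.
Intermediate landings: 5 × 1525 = 7625 mm.
Top and bottom landings: 2 × 1800 = 3600 mm.
Total = 60585 + 7625 + 3600 = 71810 mm.
= 71.81 m.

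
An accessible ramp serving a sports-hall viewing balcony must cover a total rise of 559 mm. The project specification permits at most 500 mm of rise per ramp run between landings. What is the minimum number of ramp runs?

⌈559/500⌉ = 2 ramp runs.

2 runs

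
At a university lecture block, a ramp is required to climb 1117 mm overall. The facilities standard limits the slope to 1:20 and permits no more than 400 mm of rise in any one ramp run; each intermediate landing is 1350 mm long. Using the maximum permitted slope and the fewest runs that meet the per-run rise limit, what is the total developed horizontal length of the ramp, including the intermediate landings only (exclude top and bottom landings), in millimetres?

1117 / 400 = 2.792 → round up to 3 ramp runs. That means 2 intermediate landings.
Horizontal run for 1117 mm of rise at 1:20 is 1117 × 20 = 22340 mm.
Intermediate landings: 2 × 1350 = 2700 mm.
Total developed length = 22340 + 2700 = 25040 mm.

25040 mm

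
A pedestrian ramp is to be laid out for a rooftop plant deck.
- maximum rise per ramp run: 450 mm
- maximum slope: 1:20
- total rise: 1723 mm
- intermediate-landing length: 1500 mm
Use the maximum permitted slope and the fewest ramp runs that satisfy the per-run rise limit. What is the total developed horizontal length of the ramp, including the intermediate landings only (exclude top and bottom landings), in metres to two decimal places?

1723 / 450 = 3.83, so 4 ramp runs are needed. That means 3 intermediate landings.
Horizontal run for 1723 mm of rise at 1:20 is 1723 × 20 = 34460 mm.
Intermediate landings: 3 × 1500 = 4500 mm.
Developed length = 34460 + 4500 = 38960 mm.
= 38.96 m.

38.96 m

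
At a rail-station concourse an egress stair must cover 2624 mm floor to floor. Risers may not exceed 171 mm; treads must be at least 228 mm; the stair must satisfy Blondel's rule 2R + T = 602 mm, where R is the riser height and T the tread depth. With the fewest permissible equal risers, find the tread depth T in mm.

274 mm

2624 / 171 = 15.35, so 16 risers are needed.
Each riser is 2624/16 = 164 mm (≤ 171 mm).
Tread T = 602 − 2 × 164 = 274 mm (≥ 228 mm).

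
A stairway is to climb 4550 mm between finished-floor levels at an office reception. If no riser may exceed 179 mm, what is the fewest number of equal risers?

⌈4550/179⌉ = 26 risers.

26 risers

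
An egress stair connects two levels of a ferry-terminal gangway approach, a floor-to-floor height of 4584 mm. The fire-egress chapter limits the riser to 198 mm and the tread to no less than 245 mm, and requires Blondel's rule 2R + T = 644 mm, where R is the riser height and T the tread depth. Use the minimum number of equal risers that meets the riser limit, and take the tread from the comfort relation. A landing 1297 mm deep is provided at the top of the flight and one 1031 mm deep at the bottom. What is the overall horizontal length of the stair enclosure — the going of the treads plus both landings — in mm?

4584 / 198 = 23.15, so 24 risers are needed.
R = 4584 ÷ 24 = 191 mm.
T = 644 − 2·191 = 262 mm, which satisfies the 245 mm minimum.
Going = (24 − 1) × 262 = 6026 mm.
Enclosure = 6026 + 1297 + 1031 = 8354 mm.

8354 mm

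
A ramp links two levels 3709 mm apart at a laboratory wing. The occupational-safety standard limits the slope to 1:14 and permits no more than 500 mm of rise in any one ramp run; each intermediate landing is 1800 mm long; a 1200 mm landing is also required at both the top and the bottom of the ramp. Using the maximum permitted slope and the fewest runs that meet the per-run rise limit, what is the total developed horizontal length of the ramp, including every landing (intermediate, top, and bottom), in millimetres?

66926 mm

⌈3709/500⌉ = 8 ramp runs. That means 7 intermediate landings.
Horizontal run for 3709 mm of rise at 1:14 is 3709 × 14 = 51926 mm.
7 intermediate landings contribute 7 × 1800 = 12600 mm.
Top and bottom landings: 2 × 1200 = 2400 mm.
Total = 51926 + 12600 + 2400 = 66926 mm.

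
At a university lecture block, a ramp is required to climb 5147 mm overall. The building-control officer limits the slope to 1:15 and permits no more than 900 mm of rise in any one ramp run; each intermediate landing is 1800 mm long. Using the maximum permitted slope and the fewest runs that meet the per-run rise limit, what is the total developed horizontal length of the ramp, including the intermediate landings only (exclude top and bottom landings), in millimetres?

86205 mm

5147 / 900 = 5.719 → round up to 6 ramp runs. That means 5 intermediate landings.
Horizontal run for 5147 mm of rise at 1:15 is 5147 × 15 = 77205 mm.
Intermediate landings: 5 × 1800 = 9000 mm.
Developed length = 77205 + 9000 = 86205 mm.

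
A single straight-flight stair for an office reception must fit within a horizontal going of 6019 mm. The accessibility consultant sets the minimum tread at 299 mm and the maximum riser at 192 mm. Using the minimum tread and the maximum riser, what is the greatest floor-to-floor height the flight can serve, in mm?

4032 mm

Treads that fit: ⌊6019 / 299⌋ = 20.
Risers = treads + 1 = 21.
Maximum height = 21 × 192 = 4032 mm.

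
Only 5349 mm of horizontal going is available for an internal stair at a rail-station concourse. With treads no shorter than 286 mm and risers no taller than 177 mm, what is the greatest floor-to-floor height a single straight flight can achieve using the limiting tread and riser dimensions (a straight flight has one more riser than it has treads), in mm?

3363 mm

5349 / 286 = 18.70, so 18 treads fit.
Risers = treads + 1 = 19.
Maximum height = 19 × 177 = 3363 mm.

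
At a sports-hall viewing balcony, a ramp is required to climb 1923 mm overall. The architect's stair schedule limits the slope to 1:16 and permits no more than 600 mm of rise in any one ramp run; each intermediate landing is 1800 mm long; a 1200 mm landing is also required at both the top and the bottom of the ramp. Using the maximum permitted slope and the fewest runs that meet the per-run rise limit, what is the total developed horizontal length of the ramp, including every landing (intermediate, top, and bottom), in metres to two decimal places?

1923 / 600 = 3.205 → round up to 4 ramp runs. That means 3 intermediate landings.
Ramp run (horizontal) at 1:16: 1923 × 16 = 30768 mm.
Intermediate landings: 3 × 1800 = 5400 mm.
Top and bottom landings: 2 × 1200 = 2400 mm.
Total = 30768 + 5400 + 2400 = 38568 mm.
= 38.57 m.

38.57 m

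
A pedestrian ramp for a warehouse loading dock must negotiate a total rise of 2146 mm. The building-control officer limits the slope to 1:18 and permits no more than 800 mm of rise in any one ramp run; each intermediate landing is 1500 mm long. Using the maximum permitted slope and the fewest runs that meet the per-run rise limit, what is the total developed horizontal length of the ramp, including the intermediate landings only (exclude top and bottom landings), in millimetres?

2146 / 800 = 2.683 → round up to 3 ramp runs. That means 2 intermediate landings.
Horizontal run for 2146 mm of rise at 1:18 is 2146 × 18 = 38628 mm.
2 intermediate landings contribute 2 × 1500 = 3000 mm.
Total developed length = 38628 + 3000 = 41628 mm.

41628 mm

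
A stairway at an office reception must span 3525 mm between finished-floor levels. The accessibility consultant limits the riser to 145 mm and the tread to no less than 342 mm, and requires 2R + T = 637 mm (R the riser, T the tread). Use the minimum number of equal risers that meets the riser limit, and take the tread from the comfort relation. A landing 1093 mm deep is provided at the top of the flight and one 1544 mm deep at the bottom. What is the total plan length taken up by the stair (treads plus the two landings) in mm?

11157 mm

3525 / 145 = 24.31, so 25 risers are needed.
Riser R = 3525 / 25 = 141 mm, within the 145 mm limit.
From 2R + T = 637: T = 637 − 282 = 355 mm.
Treads = 25 − 1 = 24; going = 24 × 355 = 8520 mm.
Enclosure = 8520 + 1093 + 1544 = 11157 mm.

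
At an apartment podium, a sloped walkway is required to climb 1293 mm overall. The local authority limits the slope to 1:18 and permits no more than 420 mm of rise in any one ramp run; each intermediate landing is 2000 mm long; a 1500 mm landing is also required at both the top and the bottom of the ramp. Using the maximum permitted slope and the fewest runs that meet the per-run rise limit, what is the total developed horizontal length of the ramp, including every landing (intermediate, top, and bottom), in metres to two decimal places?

1293 / 420 = 3.08, so 4 ramp runs are needed. That means 3 intermediate landings.
Horizontal run for 1293 mm of rise at 1:18 is 1293 × 18 = 23274 mm.
3 intermediate landings contribute 3 × 2000 = 6000 mm.
Top and bottom landings: 2 × 1500 = 3000 mm.
Total = 23274 + 6000 + 3000 = 32274 mm.
= 32.27 m.

32.27 m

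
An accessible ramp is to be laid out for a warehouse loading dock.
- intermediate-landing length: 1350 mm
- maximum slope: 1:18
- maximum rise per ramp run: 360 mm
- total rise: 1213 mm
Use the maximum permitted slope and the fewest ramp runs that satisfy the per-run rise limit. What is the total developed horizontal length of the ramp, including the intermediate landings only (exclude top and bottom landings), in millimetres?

25884 mm

1213 / 360 = 3.37, so 4 ramp runs are needed. That means 3 intermediate landings.
Ramp run (horizontal) at 1:18: 1213 × 18 = 21834 mm.
Intermediate landings: 3 × 1350 = 4050 mm.
Total developed length = 21834 + 4050 = 25884 mm.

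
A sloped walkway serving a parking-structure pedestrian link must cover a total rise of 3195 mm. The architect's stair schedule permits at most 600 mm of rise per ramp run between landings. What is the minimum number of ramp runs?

6 runs

At most 600 each: 3195/600 = 5.33, giving 6 ramp runs.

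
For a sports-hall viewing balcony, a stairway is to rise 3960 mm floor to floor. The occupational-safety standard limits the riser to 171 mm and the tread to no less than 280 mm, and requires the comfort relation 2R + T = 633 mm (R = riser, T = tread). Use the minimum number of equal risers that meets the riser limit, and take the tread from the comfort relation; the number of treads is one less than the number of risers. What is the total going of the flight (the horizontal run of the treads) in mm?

6969 mm

⌈3960/171⌉ = 24 risers.
Each riser is 3960/24 = 165 mm (≤ 171 mm).
Tread T = 633 − 2 × 165 = 303 mm (≥ 280 mm).
Going = (24 − 1) × 303 = 6969 mm.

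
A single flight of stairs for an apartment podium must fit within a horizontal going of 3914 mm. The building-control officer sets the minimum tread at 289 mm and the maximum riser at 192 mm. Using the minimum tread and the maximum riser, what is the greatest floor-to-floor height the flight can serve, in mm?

Treads that fit: ⌊3914 / 289⌋ = 13.
Risers = treads + 1 = 14.
Maximum height = 14 × 192 = 2688 mm.

2688 mm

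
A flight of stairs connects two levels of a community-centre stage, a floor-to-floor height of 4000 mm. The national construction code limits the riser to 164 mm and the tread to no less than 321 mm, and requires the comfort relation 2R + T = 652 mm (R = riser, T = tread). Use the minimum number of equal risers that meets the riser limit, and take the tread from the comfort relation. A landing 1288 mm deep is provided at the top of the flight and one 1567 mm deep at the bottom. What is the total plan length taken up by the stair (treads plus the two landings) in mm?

10823 mm

⌈4000/164⌉ = 25 risers.
Each riser is 4000/25 = 160 mm (≤ 164 mm).
Tread T = 652 − 2 × 160 = 332 mm (≥ 321 mm).
25 risers give 24 treads; going = 24 × 332 = 7968 mm.
Enclosure = 7968 + 1288 + 1567 = 10823 mm.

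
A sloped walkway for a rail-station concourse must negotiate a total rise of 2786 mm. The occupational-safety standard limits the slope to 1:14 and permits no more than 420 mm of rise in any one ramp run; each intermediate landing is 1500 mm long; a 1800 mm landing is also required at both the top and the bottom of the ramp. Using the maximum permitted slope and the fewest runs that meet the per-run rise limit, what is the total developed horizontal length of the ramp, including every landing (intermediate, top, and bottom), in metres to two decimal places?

51.60 m

⌈2786/420⌉ = 7 ramp runs. That means 6 intermediate landings.
Horizontal run for 2786 mm of rise at 1:14 is 2786 × 14 = 39004 mm.
Intermediate landings: 6 × 1500 = 9000 mm.
Top and bottom landings: 2 × 1800 = 3600 mm.
Total = 39004 + 9000 + 3600 = 51604 mm.
= 51.60 m.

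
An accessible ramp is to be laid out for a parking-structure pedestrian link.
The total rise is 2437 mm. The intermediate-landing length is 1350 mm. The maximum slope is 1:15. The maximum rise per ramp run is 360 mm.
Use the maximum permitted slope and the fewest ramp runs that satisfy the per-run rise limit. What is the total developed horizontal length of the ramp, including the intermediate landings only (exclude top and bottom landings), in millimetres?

44655 mm

2437 / 360 = 6.77, so 7 ramp runs are needed. That means 6 intermediate landings.
Ramp run (horizontal) at 1:15: 2437 × 15 = 36555 mm.
Intermediate landings: 6 × 1350 = 8100 mm.
Developed length = 36555 + 8100 = 44655 mm.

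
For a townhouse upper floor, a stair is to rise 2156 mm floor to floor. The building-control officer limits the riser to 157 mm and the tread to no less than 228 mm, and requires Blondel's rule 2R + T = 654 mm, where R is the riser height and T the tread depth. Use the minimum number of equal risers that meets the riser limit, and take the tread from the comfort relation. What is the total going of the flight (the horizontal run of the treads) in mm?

2156 / 157 = 13.732 → round up to 14 risers.
R = 2156 ÷ 14 = 154 mm.
T = 654 − 2·154 = 346 mm, which satisfies the 228 mm minimum.
Treads = 14 − 1 = 13; going = 13 × 346 = 4498 mm.

4498 mm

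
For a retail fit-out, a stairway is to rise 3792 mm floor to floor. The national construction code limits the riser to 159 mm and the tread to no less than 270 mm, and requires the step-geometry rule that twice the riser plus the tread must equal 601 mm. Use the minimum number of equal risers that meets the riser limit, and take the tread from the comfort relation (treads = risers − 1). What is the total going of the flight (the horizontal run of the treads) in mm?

3792 / 159 = 23.85, so 24 risers are needed.
Each riser is 3792/24 = 158 mm (≤ 159 mm).
From 2R + T = 601: T = 601 − 316 = 285 mm.
Going = (24 − 1) × 285 = 6555 mm.

6555 mm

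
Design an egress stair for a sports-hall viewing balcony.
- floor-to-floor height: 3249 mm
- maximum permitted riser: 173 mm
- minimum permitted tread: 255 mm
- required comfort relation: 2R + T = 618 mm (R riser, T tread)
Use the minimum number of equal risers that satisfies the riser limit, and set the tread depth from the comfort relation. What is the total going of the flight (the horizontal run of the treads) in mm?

At most 173 each: 3249/173 = 18.78, giving 19 risers.
R = 3249 ÷ 19 = 171 mm.
From 2R + T = 618: T = 618 − 342 = 276 mm.
Going = (19 − 1) × 276 = 4968 mm.

4968 mm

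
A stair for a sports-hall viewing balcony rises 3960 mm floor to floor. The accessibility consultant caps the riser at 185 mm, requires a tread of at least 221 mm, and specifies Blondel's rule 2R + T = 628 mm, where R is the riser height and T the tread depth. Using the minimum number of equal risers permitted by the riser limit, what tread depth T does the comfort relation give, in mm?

At most 185 each: 3960/185 = 21.41, giving 22 risers.
R = 3960 ÷ 22 = 180 mm.
T = 628 − 2·180 = 268 mm, which satisfies the 221 mm minimum.

268 mm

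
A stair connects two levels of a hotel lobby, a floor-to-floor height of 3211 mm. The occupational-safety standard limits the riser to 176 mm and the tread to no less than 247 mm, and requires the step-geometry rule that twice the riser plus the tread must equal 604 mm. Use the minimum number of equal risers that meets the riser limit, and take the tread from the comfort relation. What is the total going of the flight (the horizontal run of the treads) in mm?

3211 / 176 = 18.244 → round up to 19 risers.
Riser R = 3211 / 19 = 169 mm, within the 176 mm limit.
Tread T = 604 − 2 × 169 = 266 mm (≥ 247 mm).
Treads = 19 − 1 = 18; going = 18 × 266 = 4788 mm.

4788 mm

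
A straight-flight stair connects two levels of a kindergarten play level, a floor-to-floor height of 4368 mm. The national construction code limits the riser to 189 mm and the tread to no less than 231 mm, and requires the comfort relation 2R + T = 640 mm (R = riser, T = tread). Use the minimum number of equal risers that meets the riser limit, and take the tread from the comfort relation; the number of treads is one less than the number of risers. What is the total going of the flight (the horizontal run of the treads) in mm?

4368 / 189 = 23.111 → round up to 24 risers.
Each riser is 4368/24 = 182 mm (≤ 189 mm).
From 2R + T = 640: T = 640 − 364 = 276 mm.
Going = (24 − 1) × 276 = 6348 mm.

6348 mm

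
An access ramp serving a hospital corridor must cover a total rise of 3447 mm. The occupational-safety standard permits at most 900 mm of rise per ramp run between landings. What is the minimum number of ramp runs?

3447 / 900 = 3.83, so 4 ramp runs are needed.

4 runs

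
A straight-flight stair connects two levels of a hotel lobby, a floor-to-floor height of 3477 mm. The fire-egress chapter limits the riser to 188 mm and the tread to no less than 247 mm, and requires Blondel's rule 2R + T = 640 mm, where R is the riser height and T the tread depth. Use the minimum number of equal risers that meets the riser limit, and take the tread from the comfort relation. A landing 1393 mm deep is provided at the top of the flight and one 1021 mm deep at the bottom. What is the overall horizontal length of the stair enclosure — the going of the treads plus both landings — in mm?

3477 / 188 = 18.495 → round up to 19 risers.
Each riser is 3477/19 = 183 mm (≤ 188 mm).
From 2R + T = 640: T = 640 − 366 = 274 mm.
Going = (19 − 1) × 274 = 4932 mm.
Add landings: 4932 + 1393 + 1021 = 7346 mm.

7346 mm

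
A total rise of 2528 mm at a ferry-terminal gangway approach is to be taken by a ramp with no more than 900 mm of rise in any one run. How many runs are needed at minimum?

3 runs

At most 900 each: 2528/900 = 2.81, giving 3 ramp runs.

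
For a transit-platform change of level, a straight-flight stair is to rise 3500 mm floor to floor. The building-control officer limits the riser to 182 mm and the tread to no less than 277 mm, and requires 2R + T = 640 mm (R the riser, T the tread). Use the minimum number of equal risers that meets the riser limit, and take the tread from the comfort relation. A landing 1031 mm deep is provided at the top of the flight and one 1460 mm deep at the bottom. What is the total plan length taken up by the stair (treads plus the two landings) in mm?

⌈3500/182⌉ = 20 risers.
Riser R = 3500 / 20 = 175 mm, within the 182 mm limit.
T = 640 − 2·175 = 290 mm, which satisfies the 277 mm minimum.
Treads = 20 − 1 = 19; going = 19 × 290 = 5510 mm.
Enclosure = 5510 + 1031 + 1460 = 8001 mm.

8001 mm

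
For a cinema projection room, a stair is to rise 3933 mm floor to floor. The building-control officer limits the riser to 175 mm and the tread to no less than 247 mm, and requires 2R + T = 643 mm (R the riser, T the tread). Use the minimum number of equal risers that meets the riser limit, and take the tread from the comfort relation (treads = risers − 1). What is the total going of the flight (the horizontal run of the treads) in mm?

6622 mm

⌈3933/175⌉ = 23 risers.
Each riser is 3933/23 = 171 mm (≤ 175 mm).
T = 643 − 2·171 = 301 mm, which satisfies the 247 mm minimum.
23 risers give 22 treads; going = 22 × 301 = 6622 mm.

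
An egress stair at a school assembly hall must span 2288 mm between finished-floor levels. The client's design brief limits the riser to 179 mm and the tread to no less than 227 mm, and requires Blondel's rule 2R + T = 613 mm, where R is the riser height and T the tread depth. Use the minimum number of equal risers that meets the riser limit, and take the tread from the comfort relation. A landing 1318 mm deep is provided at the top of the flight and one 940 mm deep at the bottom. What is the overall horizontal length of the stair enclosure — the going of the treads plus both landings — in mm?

5390 mm

2288 / 179 = 12.78, so 13 risers are needed.
Riser R = 2288 / 13 = 176 mm, within the 179 mm limit.
Tread T = 613 − 2 × 176 = 261 mm (≥ 227 mm).
Going = (13 − 1) × 261 = 3132 mm.
Add landings: 3132 + 1318 + 940 = 5390 mm.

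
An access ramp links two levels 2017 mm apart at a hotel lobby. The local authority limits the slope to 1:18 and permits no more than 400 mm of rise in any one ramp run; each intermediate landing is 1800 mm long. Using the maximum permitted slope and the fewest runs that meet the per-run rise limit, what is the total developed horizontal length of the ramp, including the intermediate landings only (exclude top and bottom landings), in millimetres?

2017 / 400 = 5.043 → round up to 6 ramp runs. That means 5 intermediate landings.
Horizontal run for 2017 mm of rise at 1:18 is 2017 × 18 = 36306 mm.
5 intermediate landings contribute 5 × 1800 = 9000 mm.
Total developed length = 36306 + 9000 = 45306 mm.

45306 mm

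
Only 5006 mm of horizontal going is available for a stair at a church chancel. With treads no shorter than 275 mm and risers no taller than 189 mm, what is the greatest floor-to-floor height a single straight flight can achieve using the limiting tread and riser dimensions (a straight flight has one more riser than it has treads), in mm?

5006 / 275 = 18.20, so 18 treads fit.
Risers = treads + 1 = 19.
Maximum height = 19 × 189 = 3591 mm.

3591 mm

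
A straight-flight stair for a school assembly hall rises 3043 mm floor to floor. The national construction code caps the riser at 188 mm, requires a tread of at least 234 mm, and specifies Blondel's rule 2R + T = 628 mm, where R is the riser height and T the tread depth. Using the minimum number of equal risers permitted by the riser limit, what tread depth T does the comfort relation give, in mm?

270 mm

3043 / 188 = 16.19, so 17 risers are needed.
Each riser is 3043/17 = 179 mm (≤ 188 mm).
T = 628 − 2·179 = 270 mm, which satisfies the 234 mm minimum.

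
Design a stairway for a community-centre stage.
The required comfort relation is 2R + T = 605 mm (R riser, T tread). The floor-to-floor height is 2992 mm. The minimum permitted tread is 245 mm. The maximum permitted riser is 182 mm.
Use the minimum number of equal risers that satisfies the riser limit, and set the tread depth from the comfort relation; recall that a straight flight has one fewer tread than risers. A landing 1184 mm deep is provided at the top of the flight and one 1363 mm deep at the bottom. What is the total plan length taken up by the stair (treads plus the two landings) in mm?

2992 / 182 = 16.44, so 17 risers are needed.
Riser R = 2992 / 17 = 176 mm, within the 182 mm limit.
From 2R + T = 605: T = 605 − 352 = 253 mm.
Treads = 17 − 1 = 16; going = 16 × 253 = 4048 mm.
Enclosure = 4048 + 1184 + 1363 = 6595 mm.

6595 mm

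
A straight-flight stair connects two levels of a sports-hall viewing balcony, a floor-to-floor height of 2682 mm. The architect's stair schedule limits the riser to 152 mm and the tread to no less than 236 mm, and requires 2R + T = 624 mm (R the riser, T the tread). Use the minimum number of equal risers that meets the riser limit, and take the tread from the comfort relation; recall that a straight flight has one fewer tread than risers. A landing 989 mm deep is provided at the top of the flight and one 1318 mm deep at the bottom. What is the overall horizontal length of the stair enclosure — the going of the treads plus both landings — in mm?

7849 mm

2682 / 152 = 17.64, so 18 risers are needed.
Each riser is 2682/18 = 149 mm (≤ 152 mm).
T = 624 − 2·149 = 326 mm, which satisfies the 236 mm minimum.
Going = (18 − 1) × 326 = 5542 mm.
Enclosure = 5542 + 989 + 1318 = 7849 mm.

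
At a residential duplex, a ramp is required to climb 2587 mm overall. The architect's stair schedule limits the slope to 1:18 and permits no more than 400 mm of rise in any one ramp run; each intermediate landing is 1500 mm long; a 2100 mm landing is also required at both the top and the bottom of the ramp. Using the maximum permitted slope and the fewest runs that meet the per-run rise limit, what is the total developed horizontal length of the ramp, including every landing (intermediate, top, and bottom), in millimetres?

59766 mm

At most 400 each: 2587/400 = 6.47, giving 7 ramp runs. That means 6 intermediate landings.
Ramp run (horizontal) at 1:18: 2587 × 18 = 46566 mm.
Intermediate landings: 6 × 1500 = 9000 mm.
Top and bottom landings: 2 × 2100 = 4200 mm.
Total = 46566 + 9000 + 4200 = 59766 mm.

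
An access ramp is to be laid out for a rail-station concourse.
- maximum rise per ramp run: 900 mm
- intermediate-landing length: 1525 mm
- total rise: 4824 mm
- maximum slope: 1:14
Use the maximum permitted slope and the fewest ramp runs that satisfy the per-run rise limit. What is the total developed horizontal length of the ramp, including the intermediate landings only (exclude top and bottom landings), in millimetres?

75161 mm

⌈4824/900⌉ = 6 ramp runs. That means 5 intermediate landings.
Ramp run (horizontal) at 1:14: 4824 × 14 = 67536 mm.
5 intermediate landings contribute 5 × 1525 = 7625 mm.
Developed length = 67536 + 7625 = 75161 mm.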